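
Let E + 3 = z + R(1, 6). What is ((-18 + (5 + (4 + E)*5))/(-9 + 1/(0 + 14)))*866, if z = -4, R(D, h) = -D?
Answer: 400092/125 ≈ 3200.7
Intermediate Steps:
E = -8 (E = -3 + (-4 - 1*1) = -3 + (-4 - 1) = -3 - 5 = -8)
((-18 + (5 + (4 + E)*5))/(-9 + 1/(0 + 14)))*866 = ((-18 + (5 + (4 - 8)*5))/(-9 + 1/(0 + 14)))*866 = ((-18 + (5 - 4*5))/(-9 + 1/14))*866 = ((-18 + (5 - 20))/(-9 + 1/14))*866 = ((-18 - 15)/(-125/14))*866 = -33*(-14/125)*866 = (462/125)*866 = 400092/125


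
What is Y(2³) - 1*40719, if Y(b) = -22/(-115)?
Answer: -4682663/115 ≈ -40719.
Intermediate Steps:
Y(b) = 22/115 (Y(b) = -22*(-1/115) = 22/115)
Y(2³) - 1*40719 = 22/115 - 1*40719 = 22/115 - 40719 = -4682663/115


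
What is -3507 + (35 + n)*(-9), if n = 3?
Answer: -3849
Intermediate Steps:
-3507 + (35 + n)*(-9) = -3507 + (35 + 3)*(-9) = -3507 + 38*(-9) = -3507 - 342 = -3849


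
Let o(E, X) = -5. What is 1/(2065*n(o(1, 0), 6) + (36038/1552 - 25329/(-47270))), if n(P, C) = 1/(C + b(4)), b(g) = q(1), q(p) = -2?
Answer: 18340760/9904124067 ≈ 0.0018518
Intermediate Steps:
b(g) = -2
n(P, C) = 1/(-2 + C) (n(P, C) = 1/(C - 2) = 1/(-2 + C))
1/(2065*n(o(1, 0), 6) + (36038/1552 - 25329/(-47270))) = 1/(2065/(-2 + 6) + (36038/1552 - 25329/(-47270))) = 1/(2065/4 + (36038*(1/1552) - 25329*(-1/47270))) = 1/(2065*(1/4) + (18019/776 + 25329/47270)) = 1/(2065/4 + 435706717/18340760) = 1/(9904124067/18340760) = 18340760/9904124067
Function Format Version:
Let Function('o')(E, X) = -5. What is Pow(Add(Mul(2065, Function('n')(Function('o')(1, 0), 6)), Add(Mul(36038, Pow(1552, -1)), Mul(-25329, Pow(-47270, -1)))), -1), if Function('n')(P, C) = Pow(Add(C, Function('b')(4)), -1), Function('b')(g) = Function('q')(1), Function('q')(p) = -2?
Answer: Rational(18340760, 9904124067) ≈ 0.0018518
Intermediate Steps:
Function('b')(g) = -2
Function('n')(P, C) = Pow(Add(-2, C), -1) (Function('n')(P, C) = Pow(Add(C, -2), -1) = Pow(Add(-2, C), -1))
Pow(Add(Mul(2065, Function('n')(Function('o')(1, 0), 6)), Add(Mul(36038, Pow(1552, -1)), Mul(-25329, Pow(-47270, -1)))), -1) = Pow(Add(Mul(2065, Pow(Add(-2, 6), -1)), Add(Mul(36038, Pow(1552, -1)), Mul(-25329, Pow(-47270, -1)))), -1) = Pow(Add(Mul(2065, Pow(4, -1)), Add(Mul(36038, Rational(1, 1552)), Mul(-25329, Rational(-1, 47270)))), -1) = Pow(Add(Mul(2065, Rational(1, 4)), Add(Rational(18019, 776), Rational(25329, 47270))), -1) = Pow(Add(Rational(2065, 4), Rational(435706717, 18340760)), -1) = Pow(Rational(9904124067, 18340760), -1) = Rational(18340760, 9904124067)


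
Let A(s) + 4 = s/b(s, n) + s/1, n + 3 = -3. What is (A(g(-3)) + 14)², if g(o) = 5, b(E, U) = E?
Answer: 256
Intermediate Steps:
n = -6 (n = -3 - 3 = -6)
A(s) = -3 + s (A(s) = -4 + (s/s + s/1) = -4 + (1 + s*1) = -4 + (1 + s) = -3 + s)
(A(g(-3)) + 14)² = ((-3 + 5) + 14)² = (2 + 14)² = 16² = 256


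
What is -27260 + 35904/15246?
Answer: -6296516/231 ≈ -27258.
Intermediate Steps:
-27260 + 35904/15246 = -27260 + 35904*(1/15246) = -27260 + 544/231 = -6296516/231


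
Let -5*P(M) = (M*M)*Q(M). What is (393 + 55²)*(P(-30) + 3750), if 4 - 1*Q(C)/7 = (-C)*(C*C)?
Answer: 116275950780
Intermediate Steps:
Q(C) = 28 + 7*C³ (Q(C) = 28 - 7*(-C)*C*C = 28 - 7*(-C)*C² = 28 - (-7)*C³ = 28 + 7*C³)
P(M) = -M²*(28 + 7*M³)/5 (P(M) = -M*M*(28 + 7*M³)/5 = -M²*(28 + 7*M³)/5)
(393 + 55²)*(P(-30) + 3750) = (393 + 55²)*((7/5)*(-30)²*(-4 - 1*(-30)³) + 3750) = (393 + 3025)*((7/5)*900*(-4 - 1*(-27000)) + 3750) = 3418*((7/5)*900*(-4 + 27000) + 3750) = 3418*((7/5)*900*26996 + 3750) = 3418*(34014960 + 3750) = 3418*34018710 = 116275950780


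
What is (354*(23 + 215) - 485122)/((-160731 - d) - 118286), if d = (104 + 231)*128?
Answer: 400870/321897 ≈ 1.2453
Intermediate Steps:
d = 42880 (d = 335*128 = 42880)
(354*(23 + 215) - 485122)/((-160731 - d) - 118286) = (354*(23 + 215) - 485122)/((-160731 - 1*42880) - 118286) = (354*238 - 485122)/((-160731 - 42880) - 118286) = (84252 - 485122)/(-203611 - 118286) = -400870/(-321897) = -400870*(-1/321897) = 400870/321897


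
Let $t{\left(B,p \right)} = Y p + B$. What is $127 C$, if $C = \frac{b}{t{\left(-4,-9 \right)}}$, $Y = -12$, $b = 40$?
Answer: $\frac{635}{13} \approx 48.846$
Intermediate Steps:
$t{\left(B,p \right)} = B - 12 p$ ($t{\left(B,p \right)} = - 12 p + B = B - 12 p$)
$C = \frac{5}{13}$ ($C = \frac{40}{-4 - -108} = \frac{40}{-4 + 108} = \frac{40}{104} = 40 \cdot \frac{1}{104} = \frac{5}{13} \approx 0.38462$)
$127 C = 127 \cdot \frac{5}{13} = \frac{635}{13}$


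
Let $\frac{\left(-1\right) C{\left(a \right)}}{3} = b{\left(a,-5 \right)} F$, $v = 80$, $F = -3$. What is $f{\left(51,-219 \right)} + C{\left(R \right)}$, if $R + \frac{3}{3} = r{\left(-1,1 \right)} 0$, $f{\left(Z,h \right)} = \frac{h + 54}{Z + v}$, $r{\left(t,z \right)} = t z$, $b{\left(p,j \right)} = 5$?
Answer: $\frac{5730}{131} \approx 43.74$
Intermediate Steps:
$f{\left(Z,h \right)} = \frac{54 + h}{80 + Z}$ ($f{\left(Z,h \right)} = \frac{h + 54}{Z + 80} = \frac{54 + h}{80 + Z}$)
$R = -1$ ($R = -1 + \left(-1\right) 1 \cdot 0 = -1 - 0 = -1 + 0 = -1$)
$C{\left(a \right)} = 45$ ($C{\left(a \right)} = - 3 \cdot 5 \left(-3\right) = \left(-3\right) \left(-15\right) = 45$)
$f{\left(51,-219 \right)} + C{\left(R \right)} = \frac{54 - 219}{80 + 51} + 45 = \frac{1}{131} \left(-165\right) + 45 = - \frac{165}{131} + 45 = \frac{5730}{131}$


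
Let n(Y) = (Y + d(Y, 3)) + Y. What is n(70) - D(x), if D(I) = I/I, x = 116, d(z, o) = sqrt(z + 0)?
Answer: 139 + sqrt(70) ≈ 147.37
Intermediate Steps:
d(z, o) = sqrt(z)
D(I) = 1
n(Y) = sqrt(Y) + 2*Y (n(Y) = (Y + sqrt(Y)) + Y = sqrt(Y) + 2*Y)
n(70) - D(x) = (sqrt(70) + 2*70) - 1*1 = (sqrt(70) + 140) - 1 = (140 + sqrt(70)) - 1 = 139 + sqrt(70)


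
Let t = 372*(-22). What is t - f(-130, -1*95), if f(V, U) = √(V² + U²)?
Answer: -8184 - 5*√1037 ≈ -8345.0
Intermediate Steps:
f(V, U) = √(U² + V²)
t = -8184
t - f(-130, -1*95) = -8184 - √((-1*95)² + (-130)²) = -8184 - √((-95)² + 16900) = -8184 - √(9025 + 16900) = -8184 - √25925 = -8184 - 5*√1037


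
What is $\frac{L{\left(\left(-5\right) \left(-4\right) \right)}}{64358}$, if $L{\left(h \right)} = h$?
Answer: $\frac{10}{32179} \approx 0.00031076$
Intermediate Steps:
$\frac{L{\left(\left(-5\right) \left(-4\right) \right)}}{64358} = \frac{\left(-5\right) \left(-4\right)}{64358} = 20 \cdot \frac{1}{64358} = \frac{10}{32179}$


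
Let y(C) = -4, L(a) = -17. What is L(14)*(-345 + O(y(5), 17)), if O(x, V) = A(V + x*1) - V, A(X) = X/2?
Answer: 12087/2 ≈ 6043.5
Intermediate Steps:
A(X) = X/2 (A(X) = X*(½) = X/2)
O(x, V) = x/2 - V/2 (O(x, V) = (V + x*1)/2 - V = (V + x)/2 - V = (V/2 + x/2) - V = x/2 - V/2)
L(14)*(-345 + O(y(5), 17)) = -17*(-345 + ((½)*(-4) - ½*17)) = -17*(-345 + (-2 - 17/2)) = -17*(-345 - 21/2) = -17*(-711/2) = 12087/2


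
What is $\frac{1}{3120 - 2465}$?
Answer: $\frac{1}{655} \approx 0.0015267$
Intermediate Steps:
$\frac{1}{3120 - 2465} = \frac{1}{655}$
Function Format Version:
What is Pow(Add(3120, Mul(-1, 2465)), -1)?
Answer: Rational(1, 655) ≈ 0.0015267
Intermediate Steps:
Pow(Add(3120, Mul(-1, 2465)), -1) = Pow(Add(3120, -2465), -1) = Pow(655, -1) = Rational(1, 655)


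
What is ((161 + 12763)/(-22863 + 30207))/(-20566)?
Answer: -359/4195464 ≈ -8.5569e-5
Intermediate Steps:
((161 + 12763)/(-22863 + 30207))/(-20566) = (12924/7344)*(-1/20566) = (12924*(1/7344))*(-1/20566) = (359/204)*(-1/20566) = -359/4195464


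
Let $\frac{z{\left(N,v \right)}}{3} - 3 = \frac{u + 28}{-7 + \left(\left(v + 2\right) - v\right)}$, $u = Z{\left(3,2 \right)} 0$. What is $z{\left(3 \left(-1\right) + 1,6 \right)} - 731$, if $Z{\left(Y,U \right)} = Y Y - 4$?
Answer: $- \frac{3694}{5} \approx -738.8$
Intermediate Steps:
$Z{\left(Y,U \right)} = -4 + Y^{2}$ ($Z{\left(Y,U \right)} = Y^{2} - 4 = -4 + Y^{2}$)
$u = 0$ ($u = \left(-4 + 3^{2}\right) 0 = \left(-4 + 9\right) 0 = 5 \cdot 0 = 0$)
$z{\left(N,v \right)} = - \frac{39}{5}$ ($z{\left(N,v \right)} = 9 + 3 \frac{0 + 28}{-7 + \left(\left(v + 2\right) - v\right)} = 9 + 3 \frac{28}{-7 + \left(\left(2 + v\right) - v\right)} = 9 + 3 \frac{28}{-7 + 2} = 9 + 3 \frac{28}{-5} = 9 + 3 \cdot 28 \left(- \frac{1}{5}\right) = 9 + 3 \left(- \frac{28}{5}\right) = 9 - \frac{84}{5} = - \frac{39}{5}$)
$z{\left(3 \left(-1\right) + 1,6 \right)} - 731 = - \frac{39}{5} - 731 = - \frac{3694}{5}$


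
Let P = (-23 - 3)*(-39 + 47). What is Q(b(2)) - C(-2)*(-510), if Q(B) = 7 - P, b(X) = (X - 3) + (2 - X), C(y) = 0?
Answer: 215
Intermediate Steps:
b(X) = -1 (b(X) = (-3 + X) + (2 - X) = -1)
P = -208 (P = -26*8 = -208)
Q(B) = 215 (Q(B) = 7 - 1*(-208) = 7 + 208 = 215)
Q(b(2)) - C(-2)*(-510) = 215 - 0*(-510) = 215 - 1*0 = 215 + 0 = 215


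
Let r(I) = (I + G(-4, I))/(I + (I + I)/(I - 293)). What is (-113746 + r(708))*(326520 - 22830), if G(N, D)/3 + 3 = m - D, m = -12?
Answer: -566593089526055/16402 ≈ -3.4544e+10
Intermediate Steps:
G(N, D) = -45 - 3*D (G(N, D) = -9 + 3*(-12 - D) = -9 + (-36 - 3*D) = -45 - 3*D)
r(I) = (-45 - 2*I)/(I + 2*I/(-293 + I)) (r(I) = (I + (-45 - 3*I))/(I + (I + I)/(I - 293)) = (-45 - 2*I)/(I + (2*I)/(-293 + I)) = (-45 - 2*I)/(I + 2*I/(-293 + I)))
(-113746 + r(708))*(326520 - 22830) = (-113746 + (13185 - 2*708² + 541*708)/(708*(-291 + 708)))*(326520 - 22830) = (-113746 + (1/708)*(13185 - 2*501264 + 383028)/417)*303690 = (-113746 + (1/708)*(1/417)*(13185 - 1002528 + 383028))*303690 = (-113746 + (1/708)*(1/417)*(-606315))*303690 = (-113746 - 202105/98412)*303690 = -11194173457/98412*303690 = -566593089526055/16402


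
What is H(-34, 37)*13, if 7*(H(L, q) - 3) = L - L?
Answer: 39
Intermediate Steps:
H(L, q) = 3 (H(L, q) = 3 + (L - L)/7 = 3 + (1/7)*0 = 3 + 0 = 3)
H(-34, 37)*13 = 3*13 = 39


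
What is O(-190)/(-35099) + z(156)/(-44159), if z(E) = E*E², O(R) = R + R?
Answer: -133233624764/1549936741 ≈ -85.961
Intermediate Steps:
O(R) = 2*R
z(E) = E³
O(-190)/(-35099) + z(156)/(-44159) = (2*(-190))/(-35099) + 156³/(-44159) = -380*(-1/35099) + 3796416*(-1/44159) = 380/35099 - 3796416/44159 = -133233624764/1549936741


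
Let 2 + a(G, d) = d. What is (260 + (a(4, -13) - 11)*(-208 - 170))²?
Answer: 101767744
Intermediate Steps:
a(G, d) = -2 + d
(260 + (a(4, -13) - 11)*(-208 - 170))² = (260 + ((-2 - 13) - 11)*(-208 - 170))² = (260 + (-15 - 11)*(-378))² = (260 - 26*(-378))² = (260 + 9828)² = 10088² = 101767744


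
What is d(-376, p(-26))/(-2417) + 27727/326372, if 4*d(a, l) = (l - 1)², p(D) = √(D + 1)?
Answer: 68974391/788841124 + 5*I/4834 ≈ 0.087438 + 0.0010343*I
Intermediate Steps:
p(D) = √(1 + D)
d(a, l) = (-1 + l)²/4 (d(a, l) = (l - 1)²/4 = (-1 + l)²/4)
d(-376, p(-26))/(-2417) + 27727/326372 = ((-1 + √(1 - 26))²/4)/(-2417) + 27727/326372 = ((-1 + √(-25))²/4)*(-1/2417) + 27727*(1/326372) = ((-1 + 5*I)²/4)*(-1/2417) + 27727/326372 = -(-1 + 5*I)²/9668 + 27727/326372 = 27727/326372 - (-1 + 5*I)²/9668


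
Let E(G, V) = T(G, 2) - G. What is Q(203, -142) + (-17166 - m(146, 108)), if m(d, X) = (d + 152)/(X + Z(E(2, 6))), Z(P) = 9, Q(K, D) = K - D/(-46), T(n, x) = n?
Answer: -45662594/2691 ≈ -16969.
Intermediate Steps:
Q(K, D) = K + D/46 (Q(K, D) = K - D*(-1)/46 = K - (-1)*D/46 = K + D/46)
E(G, V) = 0 (E(G, V) = G - G = 0)
m(d, X) = (152 + d)/(9 + X) (m(d, X) = (d + 152)/(X + 9) = (152 + d)/(9 + X))
Q(203, -142) + (-17166 - m(146, 108)) = (203 + (1/46)*(-142)) + (-17166 - (152 + 146)/(9 + 108)) = (203 - 71/23) + (-17166 - 298/117) = 4598/23 + (-17166 - 298/117) = 4598/23 - 2008720/117 = -45662594/2691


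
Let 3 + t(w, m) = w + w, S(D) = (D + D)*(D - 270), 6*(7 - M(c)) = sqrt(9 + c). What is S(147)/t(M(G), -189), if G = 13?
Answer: -325458/97 - 108486*sqrt(22)/1067 ≈ -3832.1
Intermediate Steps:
M(c) = 7 - sqrt(9 + c)/6
S(D) = 2*D*(-270 + D) (S(D) = (2*D)*(-270 + D) = 2*D*(-270 + D))
t(w, m) = -3 + 2*w (t(w, m) = -3 + (w + w) = -3 + 2*w)
S(147)/t(M(G), -189) = (2*147*(-270 + 147))/(-3 + 2*(7 - sqrt(9 + 13)/6)) = (2*147*(-123))/(-3 + 2*(7 - sqrt(22)/6)) = -36162/(-3 + (14 - sqrt(22)/3)) = -36162/(11 - sqrt(22)/3)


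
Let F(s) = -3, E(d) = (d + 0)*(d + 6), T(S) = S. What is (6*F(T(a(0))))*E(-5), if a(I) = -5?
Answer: 90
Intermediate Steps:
E(d) = d*(6 + d)
(6*F(T(a(0))))*E(-5) = (6*(-3))*(-5*(6 - 5)) = -(-90) = -18*(-5) = 90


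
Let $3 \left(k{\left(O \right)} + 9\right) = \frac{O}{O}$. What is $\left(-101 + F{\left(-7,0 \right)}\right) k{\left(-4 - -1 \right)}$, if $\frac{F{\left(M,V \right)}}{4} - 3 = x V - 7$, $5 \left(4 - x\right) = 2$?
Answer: $1014$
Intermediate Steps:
$x = \frac{18}{5}$ ($x = 4 - \frac{2}{5} = \frac{18}{5} \approx 3.6$)
$F{\left(M,V \right)} = -16 + \frac{72 V}{5}$ ($F{\left(M,V \right)} = 12 + 4 \left(\frac{18 V}{5} - 7\right) = 12 + 4 \left(-7 + \frac{18 V}{5}\right) = 12 + \left(-28 + \frac{72 V}{5}\right) = -16 + \frac{72 V}{5}$)
$k{\left(O \right)} = - \frac{26}{3}$ ($k{\left(O \right)} = -9 + \frac{O \frac{1}{O}}{3} = -9 + \frac{1}{3} \cdot 1 = -9 + \frac{1}{3} = - \frac{26}{3}$)
$\left(-101 + F{\left(-7,0 \right)}\right) k{\left(-4 - -1 \right)} = \left(-101 + \left(-16 + \frac{72}{5} \cdot 0\right)\right) \left(- \frac{26}{3}\right) = \left(-101 + \left(-16 + 0\right)\right) \left(- \frac{26}{3}\right) = \left(-101 - 16\right) \left(- \frac{26}{3}\right) = \left(-117\right) \left(- \frac{26}{3}\right) = 1014$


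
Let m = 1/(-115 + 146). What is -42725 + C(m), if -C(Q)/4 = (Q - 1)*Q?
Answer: -41058605/961 ≈ -42725.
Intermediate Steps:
m = 1/31 ≈ 0.032258
C(Q) = -4*Q*(-1 + Q) (C(Q) = -4*(Q - 1)*Q = -4*(-1 + Q)*Q = -4*Q*(-1 + Q))
-42725 + C(m) = -42725 + 4*(1/31)*(1 - 1*1/31) = -42725 + 4*(1/31)*(1 - 1/31) = -42725 + 4*(1/31)*(30/31) = -42725 + 120/961 = -41058605/961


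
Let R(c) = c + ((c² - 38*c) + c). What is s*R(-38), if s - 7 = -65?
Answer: -163096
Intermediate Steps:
R(c) = c² - 36*c (R(c) = c + (c² - 37*c) = c² - 36*c)
s = -58 (s = 7 - 65 = -58)
s*R(-38) = -(-2204)*(-36 - 38) = -(-2204)*(-74) = -58*2812 = -163096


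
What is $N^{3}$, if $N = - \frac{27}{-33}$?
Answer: $\frac{729}{1331} \approx 0.54771$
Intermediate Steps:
$N = \frac{9}{11}$ ($N = \left(-27\right) \left(- \frac{1}{33}\right) = \frac{9}{11} \approx 0.81818$)
$N^{3} = \left(\frac{9}{11}\right)^{3} = \frac{729}{1331}$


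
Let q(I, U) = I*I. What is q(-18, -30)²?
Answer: 104976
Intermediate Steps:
q(I, U) = I²
q(-18, -30)² = ((-18)²)² = 324² = 104976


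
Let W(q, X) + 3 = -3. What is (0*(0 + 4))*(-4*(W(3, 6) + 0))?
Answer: 0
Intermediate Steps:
W(q, X) = -6 (W(q, X) = -3 - 3 = -6)
(0*(0 + 4))*(-4*(W(3, 6) + 0)) = (0*(0 + 4))*(-4*(-6 + 0)) = (0*4)*(-4*(-6)) = 0*24 = 0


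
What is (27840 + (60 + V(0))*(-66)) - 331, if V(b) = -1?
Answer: 23615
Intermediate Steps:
(27840 + (60 + V(0))*(-66)) - 331 = (27840 + (60 - 1)*(-66)) - 331 = (27840 + 59*(-66)) - 331 = (27840 - 3894) - 331 = 23946 - 331 = 23615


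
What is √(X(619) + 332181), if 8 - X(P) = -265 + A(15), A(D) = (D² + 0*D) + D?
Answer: √332214 ≈ 576.38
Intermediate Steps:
A(D) = D + D² (A(D) = (D² + 0) + D = D² + D = D + D²)
X(P) = 33 (X(P) = 8 - (-265 + 15*(1 + 15)) = 8 - (-265 + 15*16) = 8 - (-265 + 240) = 8 - 1*(-25) = 8 + 25 = 33)
√(X(619) + 332181) = √(33 + 332181) = √332214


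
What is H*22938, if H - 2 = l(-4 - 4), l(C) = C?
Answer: -137628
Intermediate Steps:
H = -6 (H = 2 + (-4 - 4) = 2 - 8 = -6)
H*22938 = -6*22938 = -137628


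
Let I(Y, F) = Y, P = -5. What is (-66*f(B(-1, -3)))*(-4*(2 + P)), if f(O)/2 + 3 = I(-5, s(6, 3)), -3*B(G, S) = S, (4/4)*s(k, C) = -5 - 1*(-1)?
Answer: 12672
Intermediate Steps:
s(k, C) = -4 (s(k, C) = -5 - 1*(-1) = -5 + 1 = -4)
B(G, S) = -S/3
f(O) = -16 (f(O) = -6 + 2*(-5) = -6 - 10 = -16)
(-66*f(B(-1, -3)))*(-4*(2 + P)) = (-66*(-16))*(-4*(2 - 5)) = 1056*(-4*(-3)) = 1056*12 = 12672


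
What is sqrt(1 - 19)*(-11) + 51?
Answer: 51 - 33*I*sqrt(2) ≈ 51.0 - 46.669*I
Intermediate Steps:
sqrt(1 - 19)*(-11) + 51 = sqrt(-18)*(-11) + 51 = (3*I*sqrt(2))*(-11) + 51 = -33*I*sqrt(2) + 51 = 51 - 33*I*sqrt(2)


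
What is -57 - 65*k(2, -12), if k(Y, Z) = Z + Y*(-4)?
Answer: 1243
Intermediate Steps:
k(Y, Z) = Z - 4*Y
-57 - 65*k(2, -12) = -57 - 65*(-12 - 4*2) = -57 - 65*(-12 - 8) = -57 - 65*(-20) = -57 + 1300 = 1243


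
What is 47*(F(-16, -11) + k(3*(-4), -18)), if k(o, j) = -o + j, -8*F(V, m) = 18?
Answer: -1551/4 ≈ -387.75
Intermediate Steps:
F(V, m) = -9/4 (F(V, m) = -⅛*18 = -9/4)
k(o, j) = j - o
47*(F(-16, -11) + k(3*(-4), -18)) = 47*(-9/4 + (-18 - 3*(-4))) = 47*(-9/4 + (-18 - 1*(-12))) = 47*(-9/4 + (-18 + 12)) = 47*(-9/4 - 6) = 47*(-33/4) = -1551/4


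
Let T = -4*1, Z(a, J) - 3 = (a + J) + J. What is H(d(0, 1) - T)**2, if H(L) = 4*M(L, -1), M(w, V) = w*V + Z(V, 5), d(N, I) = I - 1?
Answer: 1024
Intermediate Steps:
d(N, I) = -1 + I
Z(a, J) = 3 + a + 2*J (Z(a, J) = 3 + ((a + J) + J) = 3 + ((J + a) + J) = 3 + (a + 2*J) = 3 + a + 2*J)
M(w, V) = 13 + V + V*w (M(w, V) = w*V + (3 + V + 2*5) = V*w + (3 + V + 10) = V*w + (13 + V) = 13 + V + V*w)
T = -4
H(L) = 48 - 4*L (H(L) = 4*(13 - 1 - L) = 4*(12 - L) = 48 - 4*L)
H(d(0, 1) - T)**2 = (48 - 4*((-1 + 1) - 1*(-4)))**2 = (48 - 4*(0 + 4))**2 = (48 - 4*4)**2 = (48 - 16)**2 = 32**2 = 1024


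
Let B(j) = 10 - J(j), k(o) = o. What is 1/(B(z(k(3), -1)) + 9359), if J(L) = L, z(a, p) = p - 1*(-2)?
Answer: 1/9368 ≈ 0.00010675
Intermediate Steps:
z(a, p) = 2 + p (z(a, p) = p + 2 = 2 + p)
B(j) = 10 - j
1/(B(z(k(3), -1)) + 9359) = 1/((10 - (2 - 1)) + 9359) = 1/((10 - 1*1) + 9359) = 1/((10 - 1) + 9359) = 1/(9 + 9359) = 1/9368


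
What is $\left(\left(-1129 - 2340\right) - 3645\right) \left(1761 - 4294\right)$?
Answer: $18019762$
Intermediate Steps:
$\left(\left(-1129 - 2340\right) - 3645\right) \left(1761 - 4294\right) = \left(-3469 - 3645\right) \left(-2533\right) = \left(-7114\right) \left(-2533\right) = 18019762$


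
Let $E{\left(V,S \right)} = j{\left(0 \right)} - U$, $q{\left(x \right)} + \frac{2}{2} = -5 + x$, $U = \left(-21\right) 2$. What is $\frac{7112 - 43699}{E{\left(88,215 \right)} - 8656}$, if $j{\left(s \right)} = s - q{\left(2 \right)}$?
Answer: $\frac{36587}{8610} \approx 4.2494$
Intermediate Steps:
$U = -42$
$q{\left(x \right)} = -6 + x$ ($q{\left(x \right)} = -1 + \left(-5 + x\right) = -6 + x$)
$j{\left(s \right)} = 4 + s$ ($j{\left(s \right)} = s - \left(-6 + 2\right) = s - -4 = s + 4 = 4 + s$)
$E{\left(V,S \right)} = 46$ ($E{\left(V,S \right)} = \left(4 + 0\right) - -42 = 4 + 42 = 46$)
$\frac{7112 - 43699}{E{\left(88,215 \right)} - 8656} = \frac{7112 - 43699}{46 - 8656} = - \frac{36587}{-8610} = \left(-36587\right) \left(- \frac{1}{8610}\right) = \frac{36587}{8610}$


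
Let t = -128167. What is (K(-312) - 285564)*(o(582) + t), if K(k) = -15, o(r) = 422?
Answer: 36481289355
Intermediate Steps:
(K(-312) - 285564)*(o(582) + t) = (-15 - 285564)*(422 - 128167) = -285579*(-127745) = 36481289355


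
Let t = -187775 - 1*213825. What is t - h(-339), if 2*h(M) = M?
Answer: -802861/2 ≈ -4.0143e+5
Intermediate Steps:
t = -401600 (t = -187775 - 213825 = -401600)
h(M) = M/2
t - h(-339) = -401600 - (-339)/2 = -401600 - 1*(-339/2) = -401600 + 339/2 = -802861/2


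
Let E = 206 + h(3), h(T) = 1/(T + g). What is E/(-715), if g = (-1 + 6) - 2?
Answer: -1237/4290 ≈ -0.28834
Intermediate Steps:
g = 3 (g = 5 - 2 = 3)
h(T) = 1/(3 + T) (h(T) = 1/(T + 3) = 1/(3 + T))
E = 1237/6 (E = 206 + 1/(3 + 3) = 206 + 1/6 = 1237/6 ≈ 206.17)
E/(-715) = (1237/6)/(-715) = (1237/6)*(-1/715) = -1237/4290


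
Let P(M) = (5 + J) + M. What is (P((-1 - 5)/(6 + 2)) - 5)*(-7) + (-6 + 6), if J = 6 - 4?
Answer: -35/4 ≈ -8.7500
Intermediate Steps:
J = 2
P(M) = 7 + M (P(M) = (5 + 2) + M = 7 + M)
(P((-1 - 5)/(6 + 2)) - 5)*(-7) + (-6 + 6) = ((7 + (-1 - 5)/(6 + 2)) - 5)*(-7) + (-6 + 6) = ((7 - 6/8) - 5)*(-7) + 0 = ((7 - 6*⅛) - 5)*(-7) + 0 = ((7 - ¾) - 5)*(-7) + 0 = (25/4 - 5)*(-7) + 0 = (5/4)*(-7) + 0 = -35/4 + 0 = -35/4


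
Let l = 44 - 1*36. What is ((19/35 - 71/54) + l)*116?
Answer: 792338/945 ≈ 838.45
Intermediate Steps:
l = 8 (l = 44 - 36 = 8)
((19/35 - 71/54) + l)*116 = ((19/35 - 71/54) + 8)*116 = (-1459/1890 + 8)*116 = (13661/1890)*116 = 792338/945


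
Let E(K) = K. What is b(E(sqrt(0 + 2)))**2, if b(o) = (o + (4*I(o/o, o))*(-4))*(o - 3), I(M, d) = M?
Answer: 3222 - 1900*sqrt(2) ≈ 534.99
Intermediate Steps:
b(o) = (-16 + o)*(-3 + o) (b(o) = (o + (4*(o/o))*(-4))*(o - 3) = (o + (4*1)*(-4))*(-3 + o) = (o + 4*(-4))*(-3 + o) = (o - 16)*(-3 + o) = (-16 + o)*(-3 + o))
b(E(sqrt(0 + 2)))**2 = (48 + (sqrt(0 + 2))**2 - 19*sqrt(0 + 2))**2 = (48 + (sqrt(2))**2 - 19*sqrt(2))**2 = (48 + 2 - 19*sqrt(2))**2 = (50 - 19*sqrt(2))**2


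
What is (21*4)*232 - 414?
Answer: 19074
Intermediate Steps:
(21*4)*232 - 414 = 84*232 - 414 = 19488 - 414 = 19074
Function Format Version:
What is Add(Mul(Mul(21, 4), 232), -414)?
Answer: 19074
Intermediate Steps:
Add(Mul(Mul(21, 4), 232), -414) = Add(Mul(84, 232), -414) = Add(19488, -414) = 19074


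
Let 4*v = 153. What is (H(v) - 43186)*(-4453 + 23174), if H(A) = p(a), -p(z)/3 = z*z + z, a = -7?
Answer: -810843952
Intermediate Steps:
v = 153/4 (v = (¼)*153 = 153/4 ≈ 38.250)
p(z) = -3*z - 3*z² (p(z) = -3*(z*z + z) = -3*(z² + z) = -3*(z + z²) = -3*z - 3*z²)
H(A) = -126 (H(A) = -3*(-7)*(1 - 7) = -3*(-7)*(-6) = -126)
(H(v) - 43186)*(-4453 + 23174) = (-126 - 43186)*(-4453 + 23174) = -43312*18721 = -810843952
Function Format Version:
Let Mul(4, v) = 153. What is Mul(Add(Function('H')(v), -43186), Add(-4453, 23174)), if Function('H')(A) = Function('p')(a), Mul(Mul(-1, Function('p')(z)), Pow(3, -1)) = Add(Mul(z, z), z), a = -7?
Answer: -810843952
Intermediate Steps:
v = Rational(153, 4) (v = Mul(Rational(1, 4), 153) = Rational(153, 4) ≈ 38.250)
Function('p')(z) = Add(Mul(-3, z), Mul(-3, Pow(z, 2))) (Function('p')(z) = Mul(-3, Add(Mul(z, z), z)) = Mul(-3, Add(Pow(z, 2), z)) = Mul(-3, Add(z, Pow(z, 2))) = Add(Mul(-3, z), Mul(-3, Pow(z, 2))))
Function('H')(A) = -126 (Function('H')(A) = Mul(-3, -7, Add(1, -7)) = Mul(-3, -7, -6) = -126)
Mul(Add(Function('H')(v), -43186), Add(-4453, 23174)) = Mul(Add(-126, -43186), Add(-4453, 23174)) = Mul(-43312, 18721) = -810843952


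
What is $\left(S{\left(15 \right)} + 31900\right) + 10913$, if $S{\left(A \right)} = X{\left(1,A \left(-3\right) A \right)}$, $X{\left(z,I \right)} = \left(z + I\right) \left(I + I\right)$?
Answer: $952713$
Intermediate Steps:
$X{\left(z,I \right)} = 2 I \left(I + z\right)$ ($X{\left(z,I \right)} = \left(I + z\right) 2 I = 2 I \left(I + z\right)$)
$S{\left(A \right)} = - 6 A^{2} \left(1 - 3 A^{2}\right)$ ($S{\left(A \right)} = 2 A \left(-3\right) A \left(A \left(-3\right) A + 1\right) = 2 - 3 A A \left(- 3 A A + 1\right) = 2 \left(- 3 A^{2}\right) \left(- 3 A^{2} + 1\right) = 2 \left(- 3 A^{2}\right) \left(1 - 3 A^{2}\right) = - 6 A^{2} \left(1 - 3 A^{2}\right)$)
$\left(S{\left(15 \right)} + 31900\right) + 10913 = \left(15^{2} \left(-6 + 18 \cdot 15^{2}\right) + 31900\right) + 10913 = \left(225 \left(-6 + 18 \cdot 225\right) + 31900\right) + 10913 = \left(225 \left(-6 + 4050\right) + 31900\right) + 10913 = \left(225 \cdot 4044 + 31900\right) + 10913 = \left(909900 + 31900\right) + 10913 = 941800 + 10913 = 952713$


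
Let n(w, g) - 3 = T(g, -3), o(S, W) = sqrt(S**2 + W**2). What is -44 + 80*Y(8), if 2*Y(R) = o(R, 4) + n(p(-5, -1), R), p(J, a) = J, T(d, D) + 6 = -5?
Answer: -364 + 160*sqrt(5) ≈ -6.2291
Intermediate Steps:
T(d, D) = -11 (T(d, D) = -6 - 5 = -11)
n(w, g) = -8 (n(w, g) = 3 - 11 = -8)
Y(R) = -4 + sqrt(16 + R**2)/2 (Y(R) = (sqrt(R**2 + 4**2) - 8)/2 = (sqrt(R**2 + 16) - 8)/2 = (sqrt(16 + R**2) - 8)/2 = (-8 + sqrt(16 + R**2))/2 = -4 + sqrt(16 + R**2)/2)
-44 + 80*Y(8) = -44 + 80*(-4 + sqrt(16 + 8**2)/2) = -44 + 80*(-4 + sqrt(16 + 64)/2) = -44 + 80*(-4 + sqrt(80)/2) = -44 + 80*(-4 + (4*sqrt(5))/2) = -44 + 80*(-4 + 2*sqrt(5)) = -44 + (-320 + 160*sqrt(5)) = -364 + 160*sqrt(5)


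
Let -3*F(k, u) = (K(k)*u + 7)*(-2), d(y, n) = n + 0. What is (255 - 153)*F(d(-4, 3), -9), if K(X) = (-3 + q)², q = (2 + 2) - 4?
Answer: -5032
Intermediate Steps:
d(y, n) = n
q = 0 (q = 4 - 4 = 0)
K(X) = 9 (K(X) = (-3 + 0)² = (-3)² = 9)
F(k, u) = 14/3 + 6*u (F(k, u) = -(9*u + 7)*(-2)/3 = -(7 + 9*u)*(-2)/3 = -(-14 - 18*u)/3 = 14/3 + 6*u)
(255 - 153)*F(d(-4, 3), -9) = (255 - 153)*(14/3 + 6*(-9)) = 102*(14/3 - 54) = 102*(-148/3) = -5032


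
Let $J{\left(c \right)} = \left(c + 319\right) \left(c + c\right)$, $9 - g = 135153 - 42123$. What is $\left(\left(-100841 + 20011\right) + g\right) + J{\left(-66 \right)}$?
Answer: $-207247$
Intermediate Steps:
$g = -93021$ ($g = 9 - \left(135153 - 42123\right) = 9 - 93030 = -93021$)
$J{\left(c \right)} = 2 c \left(319 + c\right)$ ($J{\left(c \right)} = \left(319 + c\right) 2 c = 2 c \left(319 + c\right)$)
$\left(\left(-100841 + 20011\right) + g\right) + J{\left(-66 \right)} = \left(\left(-100841 + 20011\right) - 93021\right) + 2 \left(-66\right) \left(319 - 66\right) = \left(-80830 - 93021\right) + 2 \left(-66\right) 253 = -173851 - 33396 = -207247$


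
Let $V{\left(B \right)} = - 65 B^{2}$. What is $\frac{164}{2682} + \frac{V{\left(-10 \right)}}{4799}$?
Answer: $- \frac{8322982}{6435459} \approx -1.2933$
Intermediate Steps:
$\frac{164}{2682} + \frac{V{\left(-10 \right)}}{4799} = \frac{164}{2682} + \frac{\left(-65\right) \left(-10\right)^{2}}{4799} = 164 \cdot \frac{1}{2682} + \left(-65\right) 100 \cdot \frac{1}{4799} = \frac{82}{1341} - \frac{6500}{4799} = - \frac{8322982}{6435459}$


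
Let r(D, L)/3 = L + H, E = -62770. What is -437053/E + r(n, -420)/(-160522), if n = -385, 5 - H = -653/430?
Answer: 604016565389/86653307084 ≈ 6.9705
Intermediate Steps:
H = 2803/430 (H = 5 - (-653)/430 = 5 - 1*(-653/430) = 5 + 653/430 = 2803/430 ≈ 6.5186)
r(D, L) = 8409/430 + 3*L (r(D, L) = 3*(L + 2803/430) = 3*(2803/430 + L) = 8409/430 + 3*L)
-437053/E + r(n, -420)/(-160522) = -437053/(-62770) + (8409/430 + 3*(-420))/(-160522) = -437053*(-1/62770) + (8409/430 - 1260)*(-1/160522) = 437053/62770 - 533391/430*(-1/160522) = 437053/62770 + 533391/69024460 = 604016565389/86653307084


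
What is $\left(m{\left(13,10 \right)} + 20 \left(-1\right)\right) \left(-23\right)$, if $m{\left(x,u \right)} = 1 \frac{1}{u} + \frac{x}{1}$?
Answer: $\frac{1587}{10} \approx 158.7$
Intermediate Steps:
$m{\left(x,u \right)} = x + \frac{1}{u}$ ($m{\left(x,u \right)} = \frac{1}{u} + x 1 = \frac{1}{u} + x = x + \frac{1}{u}$)
$\left(m{\left(13,10 \right)} + 20 \left(-1\right)\right) \left(-23\right) = \left(\left(13 + \frac{1}{10}\right) + 20 \left(-1\right)\right) \left(-23\right) = \left(\left(13 + \frac{1}{10}\right) - 20\right) \left(-23\right) = \left(\frac{131}{10} - 20\right) \left(-23\right) = \left(- \frac{69}{10}\right) \left(-23\right) = \frac{1587}{10}$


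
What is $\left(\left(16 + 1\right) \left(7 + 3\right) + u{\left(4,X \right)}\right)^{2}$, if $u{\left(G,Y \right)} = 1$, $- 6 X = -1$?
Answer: $29241$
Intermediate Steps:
$X = \frac{1}{6}$ ($X = \left(- \frac{1}{6}\right) \left(-1\right) = \frac{1}{6} \approx 0.16667$)
$\left(\left(16 + 1\right) \left(7 + 3\right) + u{\left(4,X \right)}\right)^{2} = \left(\left(16 + 1\right) \left(7 + 3\right) + 1\right)^{2} = \left(17 \cdot 10 + 1\right)^{2} = \left(170 + 1\right)^{2} = 171^{2} = 29241$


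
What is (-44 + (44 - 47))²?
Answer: 2209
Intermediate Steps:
(-44 + (44 - 47))² = (-44 - 3)² = (-47)² = 2209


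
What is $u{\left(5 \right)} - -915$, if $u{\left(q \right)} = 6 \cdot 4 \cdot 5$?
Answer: $1035$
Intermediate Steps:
$u{\left(q \right)} = 120$ ($u{\left(q \right)} = 24 \cdot 5 = 120$)
$u{\left(5 \right)} - -915 = 120 - -915 = 120 + 915 = 1035$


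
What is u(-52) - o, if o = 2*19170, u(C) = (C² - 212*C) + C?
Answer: -24664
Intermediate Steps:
u(C) = C² - 211*C
o = 38340
u(-52) - o = -52*(-211 - 52) - 1*38340 = -52*(-263) - 38340 = 13676 - 38340 = -24664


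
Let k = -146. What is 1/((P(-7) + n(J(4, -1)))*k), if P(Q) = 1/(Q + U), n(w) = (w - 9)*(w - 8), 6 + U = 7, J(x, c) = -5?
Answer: -3/79643 ≈ -3.7668e-5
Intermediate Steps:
U = 1 (U = -6 + 7 = 1)
n(w) = (-9 + w)*(-8 + w)
P(Q) = 1/(1 + Q) (P(Q) = 1/(Q + 1) = 1/(1 + Q))
1/((P(-7) + n(J(4, -1)))*k) = 1/((1/(1 - 7) + (72 + (-5)² - 17*(-5)))*(-146)) = 1/((1/(-6) + (72 + 25 + 85))*(-146)) = 1/((-⅙ + 182)*(-146)) = 1/((1091/6)*(-146)) = 1/(-79643/3) = -3/79643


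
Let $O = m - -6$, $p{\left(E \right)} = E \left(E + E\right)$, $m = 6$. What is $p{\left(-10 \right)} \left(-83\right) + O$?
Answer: $-16588$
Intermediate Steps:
$p{\left(E \right)} = 2 E^{2}$ ($p{\left(E \right)} = E 2 E = 2 E^{2}$)
$O = 12$ ($O = 6 - -6 = 6 + 6 = 12$)
$p{\left(-10 \right)} \left(-83\right) + O = 2 \left(-10\right)^{2} \left(-83\right) + 12 = 2 \cdot 100 \left(-83\right) + 12 = 200 \left(-83\right) + 12 = -16600 + 12 = -16588$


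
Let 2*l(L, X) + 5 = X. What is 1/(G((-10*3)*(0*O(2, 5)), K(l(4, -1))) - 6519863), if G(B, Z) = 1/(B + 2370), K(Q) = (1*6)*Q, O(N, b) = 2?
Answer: -2370/15452075309 ≈ -1.5338e-7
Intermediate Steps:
l(L, X) = -5/2 + X/2
K(Q) = 6*Q
G(B, Z) = 1/(2370 + B)
1/(G((-10*3)*(0*O(2, 5)), K(l(4, -1))) - 6519863) = 1/(1/(2370 + (-10*3)*(0*2)) - 6519863) = 1/(1/(2370 - 30*0) - 6519863) = 1/(1/(2370 + 0) - 6519863) = 1/(1/2370 - 6519863) = 1/(-15452075309/2370) = -2370/15452075309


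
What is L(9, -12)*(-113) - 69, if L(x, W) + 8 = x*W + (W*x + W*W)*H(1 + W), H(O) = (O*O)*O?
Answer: 5427547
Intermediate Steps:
H(O) = O³ (H(O) = O²*O = O³)
L(x, W) = -8 + W*x + (1 + W)³*(W² + W*x) (L(x, W) = -8 + (x*W + (W*x + W*W)*(1 + W)³) = -8 + (W*x + (W*x + W²)*(1 + W)³) = -8 + (W*x + (W² + W*x)*(1 + W)³) = -8 + (W*x + (1 + W)³*(W² + W*x)) = -8 + W*x + (1 + W)³*(W² + W*x))
L(9, -12)*(-113) - 69 = (-8 - 12*9 + (-12)²*(1 - 12)³ - 12*9*(1 - 12)³)*(-113) - 69 = (-8 - 108 + 144*(-11)³ - 12*9*(-11)³)*(-113) - 69 = (-8 - 108 + 144*(-1331) - 12*9*(-1331))*(-113) - 69 = (-8 - 108 - 191664 + 143748)*(-113) - 69 = -48032*(-113) - 69 = 5427616 - 69 = 5427547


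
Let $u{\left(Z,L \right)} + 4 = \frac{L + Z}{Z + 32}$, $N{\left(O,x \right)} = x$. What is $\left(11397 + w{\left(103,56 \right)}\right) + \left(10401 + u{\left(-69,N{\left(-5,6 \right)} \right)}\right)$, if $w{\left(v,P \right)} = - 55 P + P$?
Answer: $\frac{694553}{37} \approx 18772.0$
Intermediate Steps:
$w{\left(v,P \right)} = - 54 P$
$u{\left(Z,L \right)} = -4 + \frac{L + Z}{32 + Z}$ ($u{\left(Z,L \right)} = -4 + \frac{L + Z}{Z + 32} = -4 + \frac{L + Z}{32 + Z}$)
$\left(11397 + w{\left(103,56 \right)}\right) + \left(10401 + u{\left(-69,N{\left(-5,6 \right)} \right)}\right) = \left(11397 - 3024\right) + \left(10401 + \frac{-128 + 6 - -207}{32 - 69}\right) = \left(11397 - 3024\right) + \left(10401 + \frac{-128 + 6 + 207}{-37}\right) = 8373 + \left(10401 - \frac{85}{37}\right) = 8373 + \frac{384752}{37} = \frac{694553}{37}$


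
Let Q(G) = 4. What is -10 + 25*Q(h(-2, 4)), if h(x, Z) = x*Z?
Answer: 90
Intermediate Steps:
h(x, Z) = Z*x
-10 + 25*Q(h(-2, 4)) = -10 + 25*4 = -10 + 100 = 90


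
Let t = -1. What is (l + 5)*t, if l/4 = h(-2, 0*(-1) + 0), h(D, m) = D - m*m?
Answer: 3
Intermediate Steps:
h(D, m) = D - m²
l = -8 (l = 4*(-2 - (0*(-1) + 0)²) = 4*(-2 - (0 + 0)²) = 4*(-2 - 1*0²) = 4*(-2 - 1*0) = 4*(-2 + 0) = 4*(-2) = -8)
(l + 5)*t = (-8 + 5)*(-1) = -3*(-1) = 3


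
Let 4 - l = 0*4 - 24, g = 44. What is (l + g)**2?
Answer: 5184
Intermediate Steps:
l = 28 (l = 4 - (0*4 - 24) = 4 - (0 - 24) = 4 - 1*(-24) = 4 + 24 = 28)
(l + g)**2 = (28 + 44)**2 = 72**2 = 5184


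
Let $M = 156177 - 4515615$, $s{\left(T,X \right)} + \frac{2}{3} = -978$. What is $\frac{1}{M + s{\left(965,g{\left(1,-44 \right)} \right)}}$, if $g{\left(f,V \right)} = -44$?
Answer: $- \frac{3}{13081250} \approx -2.2934 \cdot 10^{-7}$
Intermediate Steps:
$s{\left(T,X \right)} = - \frac{2936}{3}$ ($s{\left(T,X \right)} = - \frac{2}{3} - 978 = - \frac{2936}{3}$)
$M = -4359438$ ($M = 156177 - 4515615 = -4359438$)
$\frac{1}{M + s{\left(965,g{\left(1,-44 \right)} \right)}} = \frac{1}{-4359438 - \frac{2936}{3}} = \frac{1}{- \frac{13081250}{3}} = - \frac{3}{13081250}$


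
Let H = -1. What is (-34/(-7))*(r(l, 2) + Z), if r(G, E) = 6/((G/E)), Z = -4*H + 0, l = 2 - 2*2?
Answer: -68/7 ≈ -9.7143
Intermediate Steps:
l = -2 (l = 2 - 4 = -2)
Z = 4 (Z = -4*(-1) + 0 = 4 + 0 = 4)
r(G, E) = 6*E/G (r(G, E) = 6*(E/G) = 6*E/G)
(-34/(-7))*(r(l, 2) + Z) = (-34/(-7))*(6*2/(-2) + 4) = (-34*(-⅐))*(6*2*(-½) + 4) = 34*(-6 + 4)/7 = (34/7)*(-2) = -68/7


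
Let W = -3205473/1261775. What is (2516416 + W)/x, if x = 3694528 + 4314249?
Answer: 3175147592927/10105274599175 ≈ 0.31421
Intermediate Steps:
W = -3205473/1261775 (W = -3205473*1/1261775 = -3205473/1261775 ≈ -2.5404)
x = 8008777
(2516416 + W)/x = (2516416 - 3205473/1261775)/8008777 = (3175147592927/1261775)*(1/8008777) = 3175147592927/10105274599175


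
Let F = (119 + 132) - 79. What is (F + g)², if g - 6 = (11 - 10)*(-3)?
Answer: 30625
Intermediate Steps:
F = 172 (F = 251 - 79 = 172)
g = 3 (g = 6 + (11 - 10)*(-3) = 6 + 1*(-3) = 6 - 3 = 3)
(F + g)² = (172 + 3)² = 175² = 30625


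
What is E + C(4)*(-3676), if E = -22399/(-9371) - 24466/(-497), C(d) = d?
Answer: -68241815259/4657387 ≈ -14652.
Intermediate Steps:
E = 240403189/4657387 (E = -22399*(-1/9371) - 24466*(-1/497) = 22399/9371 + 24466/497 = 240403189/4657387 ≈ 51.618)
E + C(4)*(-3676) = 240403189/4657387 + 4*(-3676) = 240403189/4657387 - 14704 = -68241815259/4657387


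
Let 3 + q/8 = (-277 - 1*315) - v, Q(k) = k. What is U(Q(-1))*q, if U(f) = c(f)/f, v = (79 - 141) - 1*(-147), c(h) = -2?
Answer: -10880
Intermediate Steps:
v = 85 (v = -62 + 147 = 85)
U(f) = -2/f
q = -5440 (q = -24 + 8*((-277 - 1*315) - 1*85) = -24 + 8*((-277 - 315) - 85) = -24 + 8*(-592 - 85) = -24 + 8*(-677) = -24 - 5416 = -5440)
U(Q(-1))*q = -2/(-1)*(-5440) = -2*(-1)*(-5440) = 2*(-5440) = -10880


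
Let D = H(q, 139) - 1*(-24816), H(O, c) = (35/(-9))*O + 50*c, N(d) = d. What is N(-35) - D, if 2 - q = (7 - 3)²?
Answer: -286699/9 ≈ -31855.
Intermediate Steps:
q = -14 (q = 2 - (7 - 3)² = 2 - 1*4² = 2 - 1*16 = 2 - 16 = -14)
H(O, c) = 50*c - 35*O/9 (H(O, c) = (35*(-⅑))*O + 50*c = -35*O/9 + 50*c = 50*c - 35*O/9)
D = 286384/9 (D = (50*139 - 35/9*(-14)) - 1*(-24816) = (6950 + 490/9) + 24816 = 63040/9 + 24816 = 286384/9 ≈ 31820.)
N(-35) - D = -35 - 1*286384/9 = -35 - 286384/9 = -286699/9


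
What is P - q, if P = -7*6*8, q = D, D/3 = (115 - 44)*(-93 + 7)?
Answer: 17982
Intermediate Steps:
D = -18318 (D = 3*((115 - 44)*(-93 + 7)) = 3*(71*(-86)) = 3*(-6106) = -18318)
q = -18318
P = -336 (P = -42*8 = -336)
P - q = -336 - 1*(-18318) = -336 + 18318 = 17982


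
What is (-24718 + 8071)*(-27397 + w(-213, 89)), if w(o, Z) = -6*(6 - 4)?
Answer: 456277623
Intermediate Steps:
w(o, Z) = -12 (w(o, Z) = -6*2 = -12)
(-24718 + 8071)*(-27397 + w(-213, 89)) = (-24718 + 8071)*(-27397 - 12) = -16647*(-27409) = 456277623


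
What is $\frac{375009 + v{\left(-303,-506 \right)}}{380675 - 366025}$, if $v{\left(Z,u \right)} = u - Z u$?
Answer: $\frac{44237}{2930} \approx 15.098$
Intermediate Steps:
$v{\left(Z,u \right)} = u - Z u$
$\frac{375009 + v{\left(-303,-506 \right)}}{380675 - 366025} = \frac{375009 - 506 \left(1 - -303\right)}{380675 - 366025} = \frac{375009 - 506 \left(1 + 303\right)}{14650} = \left(375009 - 153824\right) \frac{1}{14650} = 221185 \cdot \frac{1}{14650} = \frac{44237}{2930}$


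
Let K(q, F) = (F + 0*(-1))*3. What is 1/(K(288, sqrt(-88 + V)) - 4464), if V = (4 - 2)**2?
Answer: -124/553557 - I*sqrt(21)/3321342 ≈ -0.00022401 - 1.3797e-6*I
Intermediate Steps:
V = 4 (V = 2**2 = 4)
K(q, F) = 3*F (K(q, F) = (F + 0)*3 = F*3 = 3*F)
1/(K(288, sqrt(-88 + V)) - 4464) = 1/(3*sqrt(-88 + 4) - 4464) = 1/(3*sqrt(-84) - 4464) = 1/(3*(2*I*sqrt(21)) - 4464) = 1/(6*I*sqrt(21) - 4464) = 1/(-4464 + 6*I*sqrt(21))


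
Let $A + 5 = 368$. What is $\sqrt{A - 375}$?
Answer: $2 i \sqrt{3} \approx 3.4641 i$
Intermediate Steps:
$A = 363$ ($A = -5 + 368 = 363$)
$\sqrt{A - 375} = \sqrt{363 - 375} = \sqrt{-12} = 2 i \sqrt{3}$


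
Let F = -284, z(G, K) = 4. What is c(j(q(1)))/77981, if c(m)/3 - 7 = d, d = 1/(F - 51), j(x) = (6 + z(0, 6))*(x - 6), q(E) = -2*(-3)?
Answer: 7032/26123635 ≈ 0.00026918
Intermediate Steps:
q(E) = 6
j(x) = -60 + 10*x (j(x) = (6 + 4)*(x - 6) = 10*(-6 + x) = -60 + 10*x)
d = -1/335 (d = 1/(-284 - 51) = 1/(-335) = -1/335 ≈ -0.0029851)
c(m) = 7032/335 (c(m) = 21 + 3*(-1/335) = 21 - 3/335 = 7032/335)
c(j(q(1)))/77981 = (7032/335)/77981 = (7032/335)*(1/77981) = 7032/26123635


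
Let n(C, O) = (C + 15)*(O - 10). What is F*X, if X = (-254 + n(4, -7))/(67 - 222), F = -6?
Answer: -3462/155 ≈ -22.335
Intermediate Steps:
n(C, O) = (-10 + O)*(15 + C) (n(C, O) = (15 + C)*(-10 + O) = (-10 + O)*(15 + C))
X = 577/155 (X = (-254 + (-150 - 10*4 + 15*(-7) + 4*(-7)))/(67 - 222) = (-254 + (-150 - 40 - 105 - 28))/(-155) = (-254 - 323)*(-1/155) = -577*(-1/155) = 577/155 ≈ 3.7226)
F*X = -6*577/155 = -3462/155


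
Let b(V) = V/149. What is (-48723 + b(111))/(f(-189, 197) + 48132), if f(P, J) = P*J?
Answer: -115232/25777 ≈ -4.4703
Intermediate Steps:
f(P, J) = J*P
b(V) = V/149 (b(V) = V*(1/149) = V/149)
(-48723 + b(111))/(f(-189, 197) + 48132) = (-48723 + (1/149)*111)/(197*(-189) + 48132) = (-48723 + 111/149)/(-37233 + 48132) = -7259616/149/10899 = -7259616/149*1/10899 = -115232/25777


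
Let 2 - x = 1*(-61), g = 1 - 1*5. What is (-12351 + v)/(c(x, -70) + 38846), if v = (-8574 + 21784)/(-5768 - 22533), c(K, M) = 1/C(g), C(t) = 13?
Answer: -349558861/1099382823 ≈ -0.31796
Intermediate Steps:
g = -4 (g = 1 - 5 = -4)
x = 63 (x = 2 - (-61) = 2 - 1*(-61) = 2 + 61 = 63)
c(K, M) = 1/13
v = -13210/28301 (v = 13210/(-28301) = 13210*(-1/28301) = -13210/28301 ≈ -0.46677)
(-12351 + v)/(c(x, -70) + 38846) = (-12351 - 13210/28301)/(1/13 + 38846) = -349558861/(28301*504999/13) = -349558861/28301*13/504999 = -349558861/1099382823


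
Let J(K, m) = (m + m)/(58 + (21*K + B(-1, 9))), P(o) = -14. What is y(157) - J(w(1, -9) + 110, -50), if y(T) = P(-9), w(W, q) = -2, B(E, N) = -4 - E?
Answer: -32422/2323 ≈ -13.957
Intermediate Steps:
y(T) = -14
J(K, m) = 2*m/(55 + 21*K) (J(K, m) = (m + m)/(58 + (21*K + (-4 - 1*(-1)))) = (2*m)/(58 + (21*K + (-4 + 1))) = (2*m)/(58 + (21*K - 3)) = (2*m)/(58 + (-3 + 21*K)) = (2*m)/(55 + 21*K) = 2*m/(55 + 21*K))
y(157) - J(w(1, -9) + 110, -50) = -14 - 2*(-50)/(55 + 21*(-2 + 110)) = -14 - 2*(-50)/(55 + 21*108) = -14 - 2*(-50)/(55 + 2268) = -14 - 2*(-50)/2323 = -14 - 1*(-100/2323) = -14 + 100/2323 = -32422/2323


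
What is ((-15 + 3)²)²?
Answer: 20736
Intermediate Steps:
((-15 + 3)²)² = ((-12)²)² = 144² = 20736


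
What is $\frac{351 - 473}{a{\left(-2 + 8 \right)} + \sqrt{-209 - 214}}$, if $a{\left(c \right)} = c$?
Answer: $- \frac{244}{153} + \frac{122 i \sqrt{47}}{153} \approx -1.5948 + 5.4666 i$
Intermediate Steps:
$\frac{351 - 473}{a{\left(-2 + 8 \right)} + \sqrt{-209 - 214}} = \frac{351 - 473}{\left(-2 + 8\right) + \sqrt{-209 - 214}} = - \frac{122}{6 + \sqrt{-423}} = - \frac{122}{6 + 3 i \sqrt{47}}$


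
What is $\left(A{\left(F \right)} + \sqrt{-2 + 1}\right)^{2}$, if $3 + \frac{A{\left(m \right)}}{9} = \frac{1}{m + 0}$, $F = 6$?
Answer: $\frac{2597}{4} - 51 i \approx 649.25 - 51.0 i$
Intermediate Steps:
$A{\left(m \right)} = -27 + \frac{9}{m}$ ($A{\left(m \right)} = -27 + \frac{9}{m + 0} = -27 + \frac{9}{m}$)
$\left(A{\left(F \right)} + \sqrt{-2 + 1}\right)^{2} = \left(\left(-27 + \frac{9}{6}\right) + \sqrt{-2 + 1}\right)^{2} = \left(\left(-27 + 9 \cdot \frac{1}{6}\right) + \sqrt{-1}\right)^{2} = \left(\left(-27 + \frac{3}{2}\right) + i\right)^{2} = \left(- \frac{51}{2} + i\right)^{2}$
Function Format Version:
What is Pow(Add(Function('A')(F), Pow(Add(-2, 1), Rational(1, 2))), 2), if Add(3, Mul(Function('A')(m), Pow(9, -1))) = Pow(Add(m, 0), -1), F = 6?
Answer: Add(Rational(2597, 4), Mul(-51, I)) ≈ Add(649.25, Mul(-51.000, I))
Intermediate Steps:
Function('A')(m) = Add(-27, Mul(9, Pow(m, -1))) (Function('A')(m) = Add(-27, Mul(9, Pow(Add(m, 0), -1))) = Add(-27, Mul(9, Pow(m, -1))))
Pow(Add(Function('A')(F), Pow(Add(-2, 1), Rational(1, 2))), 2) = Pow(Add(Add(-27, Mul(9, Pow(6, -1))), Pow(Add(-2, 1), Rational(1, 2))), 2) = Pow(Add(Add(-27, Mul(9, Rational(1, 6))), Pow(-1, Rational(1, 2))), 2) = Pow(Add(Add(-27, Rational(3, 2)), I), 2) = Pow(Add(Rational(-51, 2), I), 2)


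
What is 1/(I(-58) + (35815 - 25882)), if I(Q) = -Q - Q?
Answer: 1/10049 ≈ 9.9512e-5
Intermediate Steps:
I(Q) = -2*Q
1/(I(-58) + (35815 - 25882)) = 1/(-2*(-58) + (35815 - 25882)) = 1/(116 + 9933) = 1/10049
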